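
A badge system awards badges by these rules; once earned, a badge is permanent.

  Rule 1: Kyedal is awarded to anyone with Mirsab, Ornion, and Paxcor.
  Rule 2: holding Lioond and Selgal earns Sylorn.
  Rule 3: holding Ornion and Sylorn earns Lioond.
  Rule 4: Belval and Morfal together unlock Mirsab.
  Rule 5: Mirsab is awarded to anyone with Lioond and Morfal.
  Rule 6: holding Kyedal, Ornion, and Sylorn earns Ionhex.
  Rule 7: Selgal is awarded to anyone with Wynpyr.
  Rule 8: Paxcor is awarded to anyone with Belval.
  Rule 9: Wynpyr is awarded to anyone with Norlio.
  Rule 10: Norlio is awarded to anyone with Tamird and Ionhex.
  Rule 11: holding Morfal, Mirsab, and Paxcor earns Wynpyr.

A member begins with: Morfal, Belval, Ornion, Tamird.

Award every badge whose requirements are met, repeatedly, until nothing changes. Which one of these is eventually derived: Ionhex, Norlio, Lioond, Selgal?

Selgal

With Belval, Paxcor is earned (Rule 8).
With Belval and Morfal, Mirsab is earned (Rule 4).
With Morfal, Mirsab, and Paxcor, Wynpyr is earned (Rule 11).
With Wynpyr, Selgal is earned (Rule 7).
Norlio would need Tamird and Ionhex (Rule 10), but Ionhex is never earned. Ionhex would need Kyedal, Ornion, and Sylorn (Rule 6), but Sylorn is never earned. Lioond would need Ornion and Sylorn (Rule 3), but Sylorn is never earned.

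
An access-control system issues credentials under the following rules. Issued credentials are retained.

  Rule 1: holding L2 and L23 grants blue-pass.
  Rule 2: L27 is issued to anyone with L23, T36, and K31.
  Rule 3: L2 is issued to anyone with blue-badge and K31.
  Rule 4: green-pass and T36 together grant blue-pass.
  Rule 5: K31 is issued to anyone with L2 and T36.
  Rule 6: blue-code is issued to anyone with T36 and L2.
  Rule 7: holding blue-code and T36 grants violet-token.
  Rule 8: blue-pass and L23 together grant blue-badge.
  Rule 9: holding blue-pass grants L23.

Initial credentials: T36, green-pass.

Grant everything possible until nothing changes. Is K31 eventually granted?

No

K31 would need L2 and T36 (Rule 5), but L2 is never granted.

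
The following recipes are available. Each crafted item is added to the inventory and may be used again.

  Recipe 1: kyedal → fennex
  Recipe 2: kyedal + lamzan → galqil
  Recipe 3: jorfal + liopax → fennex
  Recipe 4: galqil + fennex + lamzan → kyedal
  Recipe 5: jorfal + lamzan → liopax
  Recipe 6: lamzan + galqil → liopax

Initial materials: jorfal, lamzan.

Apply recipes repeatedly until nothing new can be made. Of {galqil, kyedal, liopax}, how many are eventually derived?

Using Recipe 5, jorfal and lamzan make liopax.
galqil would need kyedal and lamzan (Recipe 2), but kyedal is never obtained.
kyedal would need galqil, fennex, and lamzan (Recipe 4), but galqil is never obtained.
liopax: reached.
Reached: liopax — 1 of the 3.

1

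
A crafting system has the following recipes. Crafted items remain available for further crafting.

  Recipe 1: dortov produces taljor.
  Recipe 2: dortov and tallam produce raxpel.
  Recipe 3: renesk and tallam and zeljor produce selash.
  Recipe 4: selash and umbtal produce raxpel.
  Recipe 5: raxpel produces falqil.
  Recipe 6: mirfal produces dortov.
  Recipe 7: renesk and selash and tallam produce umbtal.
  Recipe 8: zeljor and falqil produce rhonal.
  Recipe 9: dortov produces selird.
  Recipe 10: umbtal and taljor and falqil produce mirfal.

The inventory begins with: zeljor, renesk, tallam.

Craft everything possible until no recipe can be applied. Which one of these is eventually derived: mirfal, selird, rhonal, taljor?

rhonal

renesk and tallam and zeljor → selash (Recipe 3).
Using Recipe 7, renesk, selash, and tallam make umbtal.
selash and umbtal → raxpel (Recipe 4).
raxpel → falqil (Recipe 5).
zeljor and falqil → rhonal (Recipe 8).
taljor would need dortov (Recipe 1), but dortov is never obtained. mirfal would need umbtal, taljor, and falqil (Recipe 10), but taljor is never obtained. selird would need dortov (Recipe 9), but dortov is never obtained.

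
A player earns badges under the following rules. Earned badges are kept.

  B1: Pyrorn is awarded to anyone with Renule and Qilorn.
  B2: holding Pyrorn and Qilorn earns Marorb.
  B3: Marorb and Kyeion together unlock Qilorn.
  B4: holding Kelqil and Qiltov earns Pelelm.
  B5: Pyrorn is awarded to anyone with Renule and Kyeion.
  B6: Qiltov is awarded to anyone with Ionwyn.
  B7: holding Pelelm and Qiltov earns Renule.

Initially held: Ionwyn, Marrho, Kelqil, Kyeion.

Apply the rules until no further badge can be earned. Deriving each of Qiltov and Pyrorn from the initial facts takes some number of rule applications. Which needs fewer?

Qiltov

Qiltov: With Ionwyn, Qiltov is earned (B6). [1 rule application]
Pyrorn: With Ionwyn, Qiltov is earned (B6). With Kelqil and Qiltov, Pelelm is earned (B4). With Pelelm and Qiltov, Renule is earned (B7). With Renule and Kyeion, Pyrorn is earned (B5). [4 rule applications]
Qiltov needs fewer.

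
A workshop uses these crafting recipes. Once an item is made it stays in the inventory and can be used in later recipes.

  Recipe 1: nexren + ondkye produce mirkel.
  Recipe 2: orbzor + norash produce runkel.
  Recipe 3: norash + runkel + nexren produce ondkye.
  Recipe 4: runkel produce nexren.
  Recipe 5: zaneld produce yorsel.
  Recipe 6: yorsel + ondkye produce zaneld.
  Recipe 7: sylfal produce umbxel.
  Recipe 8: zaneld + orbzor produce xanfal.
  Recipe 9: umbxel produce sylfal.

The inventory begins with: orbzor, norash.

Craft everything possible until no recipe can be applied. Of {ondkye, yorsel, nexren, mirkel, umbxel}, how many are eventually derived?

Using Recipe 2, orbzor and norash make runkel.
Using Recipe 4, runkel makes nexren.
Using Recipe 3, norash, runkel, and nexren make ondkye.
Using Recipe 1, nexren and ondkye make mirkel.
ondkye: reached.
yorsel would need zaneld (Recipe 5), but zaneld is never obtained.
nexren: reached.
mirkel: reached.
umbxel would need sylfal (Recipe 7), but sylfal is never obtained.
Reached: ondkye, nexren, and mirkel — 3 of the 5.

3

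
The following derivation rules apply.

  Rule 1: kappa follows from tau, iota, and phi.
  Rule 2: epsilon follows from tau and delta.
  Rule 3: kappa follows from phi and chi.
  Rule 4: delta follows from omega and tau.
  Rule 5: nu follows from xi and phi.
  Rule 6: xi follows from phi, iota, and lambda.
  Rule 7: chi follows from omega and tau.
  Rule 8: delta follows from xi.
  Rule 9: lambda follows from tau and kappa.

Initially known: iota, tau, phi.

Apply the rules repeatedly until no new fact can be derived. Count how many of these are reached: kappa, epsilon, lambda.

tau, iota, and phi hold, so kappa follows (Rule 1).
From tau and kappa, Rule 9 gives lambda.
From phi, iota, and lambda, Rule 6 gives xi.
From xi, Rule 8 gives delta.
From tau and delta, Rule 2 gives epsilon.
kappa: reached.
epsilon: reached.
lambda: reached.
All 3 are reached.

3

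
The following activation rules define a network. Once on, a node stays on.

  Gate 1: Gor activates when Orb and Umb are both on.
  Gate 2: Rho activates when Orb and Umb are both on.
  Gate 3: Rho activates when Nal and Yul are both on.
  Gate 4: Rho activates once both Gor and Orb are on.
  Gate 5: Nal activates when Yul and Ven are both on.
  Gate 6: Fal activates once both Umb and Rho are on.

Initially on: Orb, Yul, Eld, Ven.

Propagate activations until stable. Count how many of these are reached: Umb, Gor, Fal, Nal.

1

Yul and Ven are on, so Nal activates (Gate 5).
No rule produces Umb, and it is not given.
Gor would need Orb and Umb (Gate 1), but Umb never turns on.
Fal would need Umb and Rho (Gate 6), but Umb never turns on.
Nal: reached.
Reached: Nal — 1 of the 4.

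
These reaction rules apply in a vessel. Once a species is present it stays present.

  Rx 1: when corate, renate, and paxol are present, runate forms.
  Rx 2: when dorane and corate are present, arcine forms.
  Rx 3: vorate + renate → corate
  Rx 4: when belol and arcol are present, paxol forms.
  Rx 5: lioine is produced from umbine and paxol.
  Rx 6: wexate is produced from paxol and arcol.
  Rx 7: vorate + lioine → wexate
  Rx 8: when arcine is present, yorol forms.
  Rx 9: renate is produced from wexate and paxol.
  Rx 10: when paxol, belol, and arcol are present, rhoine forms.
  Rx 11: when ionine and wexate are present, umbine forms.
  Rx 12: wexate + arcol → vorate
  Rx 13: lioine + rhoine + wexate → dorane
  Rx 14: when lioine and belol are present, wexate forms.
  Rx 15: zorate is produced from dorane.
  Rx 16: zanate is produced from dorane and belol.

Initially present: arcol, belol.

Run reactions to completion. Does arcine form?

No

arcine would need dorane and corate (Rx 2), but dorane never forms.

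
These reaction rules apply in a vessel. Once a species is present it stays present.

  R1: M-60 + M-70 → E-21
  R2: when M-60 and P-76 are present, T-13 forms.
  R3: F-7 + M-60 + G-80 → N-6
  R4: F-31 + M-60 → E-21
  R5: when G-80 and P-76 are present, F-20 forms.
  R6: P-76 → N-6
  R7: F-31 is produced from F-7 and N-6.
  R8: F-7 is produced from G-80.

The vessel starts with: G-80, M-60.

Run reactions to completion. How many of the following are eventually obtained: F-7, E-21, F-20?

2

G-80 present → F-7 forms (R8).
F-7, M-60, and G-80 present → N-6 forms (R3).
F-7 and N-6 present → F-31 forms (R7).
F-31 and M-60 present → E-21 forms (R4).
F-7: reached.
E-21: reached.
F-20 would need G-80 and P-76 (R5), but P-76 never forms.
Reached: F-7 and E-21 — 2 of the 3.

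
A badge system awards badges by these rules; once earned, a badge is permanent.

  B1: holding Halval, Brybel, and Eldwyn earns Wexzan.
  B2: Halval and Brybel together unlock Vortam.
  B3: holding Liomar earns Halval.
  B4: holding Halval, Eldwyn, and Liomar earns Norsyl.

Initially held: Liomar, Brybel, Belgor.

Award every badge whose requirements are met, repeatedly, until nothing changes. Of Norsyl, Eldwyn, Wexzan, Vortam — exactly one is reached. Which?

With Liomar, Halval is earned (B3).
With Halval and Brybel, Vortam is earned (B2).
Wexzan would need Halval, Brybel, and Eldwyn (B1), but Eldwyn is never earned. Norsyl would need Halval, Eldwyn, and Liomar (B4), but Eldwyn is never earned. No rule produces Eldwyn, and it is not given.

Vortam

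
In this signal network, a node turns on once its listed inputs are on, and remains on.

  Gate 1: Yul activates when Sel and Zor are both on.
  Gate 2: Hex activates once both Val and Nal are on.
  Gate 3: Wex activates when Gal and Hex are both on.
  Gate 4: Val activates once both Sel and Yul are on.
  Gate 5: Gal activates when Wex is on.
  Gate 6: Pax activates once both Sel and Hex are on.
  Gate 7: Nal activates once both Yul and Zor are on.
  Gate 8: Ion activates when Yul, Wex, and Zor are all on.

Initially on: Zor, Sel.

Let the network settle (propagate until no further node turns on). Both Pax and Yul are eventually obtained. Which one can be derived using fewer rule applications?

Yul: Sel and Zor are on, so Yul activates (Gate 1). [1 rule application]
Pax: Sel and Zor are on, so Yul activates (Gate 1). Yul and Zor are on, so Nal activates (Gate 7). Gate 4: Sel and Yul on → Val on. Gate 2: Val and Nal on → Hex on. Gate 6: Sel and Hex on → Pax on. [5 rule applications]
Yul needs fewer.

Yul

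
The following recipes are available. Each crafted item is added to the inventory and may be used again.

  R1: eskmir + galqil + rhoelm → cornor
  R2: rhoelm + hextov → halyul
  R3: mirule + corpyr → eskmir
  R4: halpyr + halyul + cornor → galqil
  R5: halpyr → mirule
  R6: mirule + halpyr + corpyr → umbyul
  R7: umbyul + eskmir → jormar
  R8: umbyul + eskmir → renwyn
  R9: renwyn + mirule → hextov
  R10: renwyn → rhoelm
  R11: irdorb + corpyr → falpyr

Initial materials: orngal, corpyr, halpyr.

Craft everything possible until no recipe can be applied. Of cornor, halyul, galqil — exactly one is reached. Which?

Using R5, halpyr makes mirule.
Using R3, mirule and corpyr make eskmir.
mirule + halpyr + corpyr → umbyul (R6).
Using R8, umbyul and eskmir make renwyn.
Using R9, renwyn and mirule make hextov.
Using R10, renwyn makes rhoelm.
Using R2, rhoelm and hextov make halyul.
galqil would need halpyr, halyul, and cornor (R4), but cornor is never obtained. cornor would need eskmir, galqil, and rhoelm (R1), but galqil is never obtained.

halyul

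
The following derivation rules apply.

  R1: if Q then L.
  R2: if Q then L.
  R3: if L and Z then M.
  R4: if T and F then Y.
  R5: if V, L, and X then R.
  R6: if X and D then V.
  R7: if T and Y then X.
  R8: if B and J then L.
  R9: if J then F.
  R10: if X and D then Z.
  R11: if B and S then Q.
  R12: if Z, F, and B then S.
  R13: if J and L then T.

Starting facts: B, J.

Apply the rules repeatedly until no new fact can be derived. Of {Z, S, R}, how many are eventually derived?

Z would need X and D (R10), but D is never established.
S would need Z, F, and B (R12), but Z is never established.
R would need V, L, and X (R5), but V is never established.
None of the 3 are reached.

0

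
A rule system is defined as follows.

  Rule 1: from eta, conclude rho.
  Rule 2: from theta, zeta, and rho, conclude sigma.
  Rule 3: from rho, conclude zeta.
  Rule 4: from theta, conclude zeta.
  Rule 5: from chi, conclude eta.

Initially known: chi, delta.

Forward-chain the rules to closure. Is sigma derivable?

sigma would need theta, zeta, and rho (Rule 2), but theta is never established.

No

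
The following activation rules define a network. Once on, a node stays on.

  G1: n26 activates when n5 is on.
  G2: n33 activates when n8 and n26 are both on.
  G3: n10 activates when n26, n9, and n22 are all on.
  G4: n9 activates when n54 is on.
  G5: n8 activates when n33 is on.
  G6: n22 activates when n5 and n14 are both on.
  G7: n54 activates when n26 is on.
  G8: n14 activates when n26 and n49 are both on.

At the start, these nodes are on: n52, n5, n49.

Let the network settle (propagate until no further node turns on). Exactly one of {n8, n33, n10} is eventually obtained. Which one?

n5 is on, so n26 activates (G1).
n26 is on, so n54 activates (G7).
n26 and n49 are on, so n14 activates (G8).
G4: n54 on → n9 on.
G6: n5 and n14 on → n22 on.
G3: n26, n9, and n22 on → n10 on.
n8 would need n33 (G5), but n33 never turns on. n33 would need n8 and n26 (G2), but n8 never turns on.

n10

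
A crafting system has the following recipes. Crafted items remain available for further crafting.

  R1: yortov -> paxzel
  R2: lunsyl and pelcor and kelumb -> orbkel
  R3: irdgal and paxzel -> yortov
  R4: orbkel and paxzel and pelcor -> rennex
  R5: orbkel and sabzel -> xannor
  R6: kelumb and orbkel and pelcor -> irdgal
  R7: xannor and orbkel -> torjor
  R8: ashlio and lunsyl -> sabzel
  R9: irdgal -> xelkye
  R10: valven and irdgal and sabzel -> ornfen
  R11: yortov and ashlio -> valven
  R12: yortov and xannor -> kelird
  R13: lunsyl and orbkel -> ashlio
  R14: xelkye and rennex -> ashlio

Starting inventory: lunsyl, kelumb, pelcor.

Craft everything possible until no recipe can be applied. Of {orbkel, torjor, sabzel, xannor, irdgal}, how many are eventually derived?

Using R2, lunsyl, pelcor, and kelumb make orbkel.
lunsyl and orbkel -> ashlio (R13).
Using R6, kelumb, orbkel, and pelcor make irdgal.
ashlio and lunsyl -> sabzel (R8).
orbkel and sabzel -> xannor (R5).
xannor and orbkel -> torjor (R7).
orbkel: reached.
torjor: reached.
sabzel: reached.
xannor: reached.
irdgal: reached.
All 5 are reached.

5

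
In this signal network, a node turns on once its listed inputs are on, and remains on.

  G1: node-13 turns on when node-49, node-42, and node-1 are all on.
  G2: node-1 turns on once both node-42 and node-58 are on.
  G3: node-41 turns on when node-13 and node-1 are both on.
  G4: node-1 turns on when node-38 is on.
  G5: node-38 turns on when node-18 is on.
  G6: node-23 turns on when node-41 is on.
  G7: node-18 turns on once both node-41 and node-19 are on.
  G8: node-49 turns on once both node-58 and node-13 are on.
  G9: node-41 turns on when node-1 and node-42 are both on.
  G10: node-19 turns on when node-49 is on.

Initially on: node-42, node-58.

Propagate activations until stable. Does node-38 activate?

No

node-38 would need node-18 (G5), but node-18 never turns on.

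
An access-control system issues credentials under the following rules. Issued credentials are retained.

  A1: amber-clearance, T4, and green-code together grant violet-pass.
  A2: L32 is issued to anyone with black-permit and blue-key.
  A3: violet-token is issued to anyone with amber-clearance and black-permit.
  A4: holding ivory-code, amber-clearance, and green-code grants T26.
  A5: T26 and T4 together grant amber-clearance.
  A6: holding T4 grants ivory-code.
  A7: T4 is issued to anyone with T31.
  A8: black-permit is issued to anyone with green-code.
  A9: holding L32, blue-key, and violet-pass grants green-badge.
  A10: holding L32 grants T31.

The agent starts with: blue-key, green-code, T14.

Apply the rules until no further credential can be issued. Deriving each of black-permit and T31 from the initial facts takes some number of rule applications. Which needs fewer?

black-permit

black-permit: Holding green-code grants black-permit (A8). [1 rule application]
T31: Holding green-code grants black-permit (A8). Holding black-permit and blue-key grants L32 (A2). Holding L32 grants T31 (A10). [3 rule applications]
black-permit needs fewer.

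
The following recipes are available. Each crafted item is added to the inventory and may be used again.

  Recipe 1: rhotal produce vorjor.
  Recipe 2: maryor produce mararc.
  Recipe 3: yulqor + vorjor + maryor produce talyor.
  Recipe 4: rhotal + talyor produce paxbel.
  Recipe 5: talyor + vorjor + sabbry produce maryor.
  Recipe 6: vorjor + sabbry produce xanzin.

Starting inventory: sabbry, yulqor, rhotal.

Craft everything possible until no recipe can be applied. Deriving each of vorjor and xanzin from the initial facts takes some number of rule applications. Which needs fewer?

vorjor

vorjor: rhotal → vorjor (Recipe 1). [1 rule application]
xanzin: rhotal → vorjor (Recipe 1). Using Recipe 6, vorjor and sabbry make xanzin. [2 rule applications]
vorjor needs fewer.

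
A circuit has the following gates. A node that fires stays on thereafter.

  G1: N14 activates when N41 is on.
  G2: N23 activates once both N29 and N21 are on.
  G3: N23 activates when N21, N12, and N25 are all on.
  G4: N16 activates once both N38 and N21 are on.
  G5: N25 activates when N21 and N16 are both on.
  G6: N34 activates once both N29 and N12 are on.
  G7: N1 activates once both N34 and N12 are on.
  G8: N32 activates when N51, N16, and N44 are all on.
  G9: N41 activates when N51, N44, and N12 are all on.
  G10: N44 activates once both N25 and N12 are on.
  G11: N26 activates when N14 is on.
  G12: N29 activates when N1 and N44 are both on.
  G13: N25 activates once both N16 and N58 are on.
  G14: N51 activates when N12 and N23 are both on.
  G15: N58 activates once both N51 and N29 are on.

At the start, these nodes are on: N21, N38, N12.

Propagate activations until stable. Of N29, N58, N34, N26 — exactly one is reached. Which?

N26

N38 and N21 are on, so N16 activates (G4).
G5: N21 and N16 on → N25 on.
G10: N25 and N12 on → N44 on.
G3: N21, N12, and N25 on → N23 on.
N12 and N23 are on, so N51 activates (G14).
N51, N44, and N12 are on, so N41 activates (G9).
N41 is on, so N14 activates (G1).
G11: N14 on → N26 on.
N34 would need N29 and N12 (G6), but N29 never turns on. N29 would need N1 and N44 (G12), but N1 never turns on. N58 would need N51 and N29 (G15), but N29 never turns on.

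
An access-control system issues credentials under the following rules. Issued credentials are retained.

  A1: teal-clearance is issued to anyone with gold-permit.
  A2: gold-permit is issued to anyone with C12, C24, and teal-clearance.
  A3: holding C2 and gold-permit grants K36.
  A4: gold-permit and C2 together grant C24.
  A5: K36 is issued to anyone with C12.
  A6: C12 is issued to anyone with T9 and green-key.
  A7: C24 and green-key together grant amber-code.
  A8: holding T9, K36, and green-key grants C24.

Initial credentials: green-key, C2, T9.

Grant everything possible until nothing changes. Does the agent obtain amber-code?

Holding T9 and green-key grants C12 (A6).
Holding C12 grants K36 (A5).
Holding T9, K36, and green-key grants C24 (A8).
Holding C24 and green-key grants amber-code (A7).

Yes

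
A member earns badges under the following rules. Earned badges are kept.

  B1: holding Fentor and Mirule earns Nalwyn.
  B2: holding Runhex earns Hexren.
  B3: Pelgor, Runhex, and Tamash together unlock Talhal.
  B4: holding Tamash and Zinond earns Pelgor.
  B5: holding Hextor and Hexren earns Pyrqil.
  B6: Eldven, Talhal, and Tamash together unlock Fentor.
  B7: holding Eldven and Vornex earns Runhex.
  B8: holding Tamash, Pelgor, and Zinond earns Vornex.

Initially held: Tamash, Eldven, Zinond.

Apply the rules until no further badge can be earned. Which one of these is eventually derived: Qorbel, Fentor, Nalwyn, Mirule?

Fentor

With Tamash and Zinond, Pelgor is earned (B4).
With Tamash, Pelgor, and Zinond, Vornex is earned (B8).
With Eldven and Vornex, Runhex is earned (B7).
With Pelgor, Runhex, and Tamash, Talhal is earned (B3).
With Eldven, Talhal, and Tamash, Fentor is earned (B6).
No rule produces Mirule, and it is not given. No rule produces Qorbel, and it is not given. Nalwyn would need Fentor and Mirule (B1), but Mirule is never earned.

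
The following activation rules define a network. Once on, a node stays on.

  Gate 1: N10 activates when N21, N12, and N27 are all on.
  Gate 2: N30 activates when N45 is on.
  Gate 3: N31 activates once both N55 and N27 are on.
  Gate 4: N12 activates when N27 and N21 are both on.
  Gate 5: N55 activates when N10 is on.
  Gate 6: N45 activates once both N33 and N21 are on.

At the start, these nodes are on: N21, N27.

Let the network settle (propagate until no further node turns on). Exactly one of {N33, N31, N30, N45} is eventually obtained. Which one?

N31

Gate 4: N27 and N21 on → N12 on.
N21, N12, and N27 are on, so N10 activates (Gate 1).
N10 is on, so N55 activates (Gate 5).
N55 and N27 are on, so N31 activates (Gate 3).
N30 would need N45 (Gate 2), but N45 never turns on. N45 would need N33 and N21 (Gate 6), but N33 never turns on. No rule produces N33, and it is not given.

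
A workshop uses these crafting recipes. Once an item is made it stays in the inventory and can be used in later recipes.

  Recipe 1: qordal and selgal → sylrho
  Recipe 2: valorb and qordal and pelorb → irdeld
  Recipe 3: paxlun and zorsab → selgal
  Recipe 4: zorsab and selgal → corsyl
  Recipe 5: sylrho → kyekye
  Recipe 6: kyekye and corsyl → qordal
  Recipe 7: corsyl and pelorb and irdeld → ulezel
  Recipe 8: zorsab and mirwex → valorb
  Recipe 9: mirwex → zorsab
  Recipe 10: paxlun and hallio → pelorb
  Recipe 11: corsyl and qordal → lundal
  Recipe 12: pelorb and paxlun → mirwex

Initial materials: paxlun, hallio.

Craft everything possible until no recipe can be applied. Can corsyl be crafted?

Using Recipe 10, paxlun and hallio make pelorb.
Using Recipe 12, pelorb and paxlun make mirwex.
Using Recipe 9, mirwex makes zorsab.
Using Recipe 3, paxlun and zorsab make selgal.
zorsab and selgal → corsyl (Recipe 4).

Yes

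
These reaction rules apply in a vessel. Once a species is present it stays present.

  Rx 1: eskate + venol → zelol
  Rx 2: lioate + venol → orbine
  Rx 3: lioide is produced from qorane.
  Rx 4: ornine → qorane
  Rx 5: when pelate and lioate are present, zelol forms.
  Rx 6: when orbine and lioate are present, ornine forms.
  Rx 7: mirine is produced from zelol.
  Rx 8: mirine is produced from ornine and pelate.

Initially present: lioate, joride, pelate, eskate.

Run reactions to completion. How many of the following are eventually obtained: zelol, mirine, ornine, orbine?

2

pelate and lioate present → zelol forms (Rx 5).
zelol present → mirine forms (Rx 7).
zelol: reached.
mirine: reached.
ornine would need orbine and lioate (Rx 6), but orbine never forms.
orbine would need lioate and venol (Rx 2), but venol never forms.
Reached: zelol and mirine — 2 of the 4.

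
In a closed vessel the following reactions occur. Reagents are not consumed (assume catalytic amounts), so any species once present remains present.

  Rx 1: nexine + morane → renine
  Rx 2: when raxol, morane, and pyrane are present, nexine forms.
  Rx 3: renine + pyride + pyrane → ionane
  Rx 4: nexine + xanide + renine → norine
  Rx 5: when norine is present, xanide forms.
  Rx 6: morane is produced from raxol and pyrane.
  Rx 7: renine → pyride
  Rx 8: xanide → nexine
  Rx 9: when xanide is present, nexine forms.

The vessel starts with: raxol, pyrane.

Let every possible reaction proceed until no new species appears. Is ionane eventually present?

Yes

raxol and pyrane present → morane forms (Rx 6).
raxol, morane, and pyrane present → nexine forms (Rx 2).
nexine and morane present → renine forms (Rx 1).
renine present → pyride forms (Rx 7).
renine, pyride, and pyrane present → ionane forms (Rx 3).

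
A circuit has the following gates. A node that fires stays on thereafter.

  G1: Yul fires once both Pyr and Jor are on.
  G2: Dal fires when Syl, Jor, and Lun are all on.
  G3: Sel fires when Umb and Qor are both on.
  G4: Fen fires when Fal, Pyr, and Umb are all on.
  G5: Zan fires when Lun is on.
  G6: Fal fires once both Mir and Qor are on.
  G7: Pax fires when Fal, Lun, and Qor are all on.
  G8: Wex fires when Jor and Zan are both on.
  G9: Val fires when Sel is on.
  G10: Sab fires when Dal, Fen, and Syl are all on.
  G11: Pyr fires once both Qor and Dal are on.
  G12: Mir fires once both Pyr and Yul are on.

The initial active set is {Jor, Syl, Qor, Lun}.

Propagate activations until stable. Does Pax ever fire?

Yes

Syl, Jor, and Lun are on, so Dal fires (G2).
Qor and Dal are on, so Pyr fires (G11).
Pyr and Jor are on, so Yul fires (G1).
G12: Pyr and Yul on → Mir on.
Mir and Qor are on, so Fal fires (G6).
G7: Fal, Lun, and Qor on → Pax on.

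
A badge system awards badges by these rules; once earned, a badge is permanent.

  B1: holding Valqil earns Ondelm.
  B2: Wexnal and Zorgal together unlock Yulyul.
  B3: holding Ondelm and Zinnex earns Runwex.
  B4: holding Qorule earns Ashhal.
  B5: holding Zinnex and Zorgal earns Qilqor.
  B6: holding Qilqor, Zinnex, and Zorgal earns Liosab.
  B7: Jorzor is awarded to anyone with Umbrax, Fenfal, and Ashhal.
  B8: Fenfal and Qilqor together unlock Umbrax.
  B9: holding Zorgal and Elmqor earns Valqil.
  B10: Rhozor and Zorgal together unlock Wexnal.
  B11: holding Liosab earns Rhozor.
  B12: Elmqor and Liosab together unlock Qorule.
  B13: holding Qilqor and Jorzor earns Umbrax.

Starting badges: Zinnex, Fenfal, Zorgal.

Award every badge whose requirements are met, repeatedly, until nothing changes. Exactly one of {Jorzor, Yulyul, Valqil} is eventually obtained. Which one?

Yulyul

With Zinnex and Zorgal, Qilqor is earned (B5).
With Qilqor, Zinnex, and Zorgal, Liosab is earned (B6).
With Liosab, Rhozor is earned (B11).
With Rhozor and Zorgal, Wexnal is earned (B10).
With Wexnal and Zorgal, Yulyul is earned (B2).
Valqil would need Zorgal and Elmqor (B9), but Elmqor is never earned. Jorzor would need Umbrax, Fenfal, and Ashhal (B7), but Ashhal is never earned.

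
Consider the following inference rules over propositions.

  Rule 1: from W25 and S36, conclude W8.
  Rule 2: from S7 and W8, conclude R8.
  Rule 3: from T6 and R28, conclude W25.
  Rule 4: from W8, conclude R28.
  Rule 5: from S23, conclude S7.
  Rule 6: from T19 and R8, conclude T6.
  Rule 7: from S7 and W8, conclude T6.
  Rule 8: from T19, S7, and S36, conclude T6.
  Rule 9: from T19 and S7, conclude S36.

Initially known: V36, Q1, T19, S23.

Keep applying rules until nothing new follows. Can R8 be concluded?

R8 would need S7 and W8 (Rule 2), but W8 is never established.

No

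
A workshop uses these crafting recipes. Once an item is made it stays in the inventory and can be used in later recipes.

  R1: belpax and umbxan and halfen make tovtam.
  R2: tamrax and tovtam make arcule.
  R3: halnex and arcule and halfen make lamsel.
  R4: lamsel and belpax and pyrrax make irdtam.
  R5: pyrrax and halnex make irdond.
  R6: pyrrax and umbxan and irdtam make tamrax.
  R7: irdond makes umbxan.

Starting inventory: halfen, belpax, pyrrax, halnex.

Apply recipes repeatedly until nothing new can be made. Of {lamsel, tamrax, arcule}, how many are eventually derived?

lamsel would need halnex, arcule, and halfen (R3), but arcule is never obtained.
tamrax would need pyrrax, umbxan, and irdtam (R6), but irdtam is never obtained.
arcule would need tamrax and tovtam (R2), but tamrax is never obtained.
None of the 3 are reached.

0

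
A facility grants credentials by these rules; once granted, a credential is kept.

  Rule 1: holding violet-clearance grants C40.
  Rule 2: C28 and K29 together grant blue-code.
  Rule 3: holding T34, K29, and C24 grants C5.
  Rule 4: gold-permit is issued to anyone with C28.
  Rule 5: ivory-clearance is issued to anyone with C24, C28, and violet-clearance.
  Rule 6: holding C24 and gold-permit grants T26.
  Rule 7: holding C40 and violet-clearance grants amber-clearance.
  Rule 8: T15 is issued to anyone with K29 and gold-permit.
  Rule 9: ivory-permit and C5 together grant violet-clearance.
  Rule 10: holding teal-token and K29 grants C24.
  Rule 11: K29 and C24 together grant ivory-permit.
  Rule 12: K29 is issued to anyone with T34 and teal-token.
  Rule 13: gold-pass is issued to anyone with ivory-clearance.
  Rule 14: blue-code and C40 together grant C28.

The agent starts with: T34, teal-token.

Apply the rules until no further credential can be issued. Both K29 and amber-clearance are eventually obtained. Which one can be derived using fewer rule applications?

K29: Holding T34 and teal-token grants K29 (Rule 12). [1 rule application]
amber-clearance: Holding T34 and teal-token grants K29 (Rule 12). Holding teal-token and K29 grants C24 (Rule 10). Holding K29 and C24 grants ivory-permit (Rule 11). Holding T34, K29, and C24 grants C5 (Rule 3). Holding ivory-permit and C5 grants violet-clearance (Rule 9). Holding violet-clearance grants C40 (Rule 1). Holding C40 and violet-clearance grants amber-clearance (Rule 7). [7 rule applications]
K29 needs fewer.

K29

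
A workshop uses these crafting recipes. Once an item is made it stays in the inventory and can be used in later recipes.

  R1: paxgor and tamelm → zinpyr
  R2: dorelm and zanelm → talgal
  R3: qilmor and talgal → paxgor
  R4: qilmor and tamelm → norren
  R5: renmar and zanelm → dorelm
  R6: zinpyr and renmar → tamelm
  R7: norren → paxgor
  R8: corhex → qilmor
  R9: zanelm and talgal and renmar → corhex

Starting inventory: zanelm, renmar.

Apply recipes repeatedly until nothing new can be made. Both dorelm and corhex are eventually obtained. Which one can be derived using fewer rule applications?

dorelm: renmar and zanelm → dorelm (R5). [1 rule application]
corhex: renmar and zanelm → dorelm (R5). dorelm and zanelm → talgal (R2). Using R9, zanelm, talgal, and renmar make corhex. [3 rule applications]
dorelm needs fewer.

dorelm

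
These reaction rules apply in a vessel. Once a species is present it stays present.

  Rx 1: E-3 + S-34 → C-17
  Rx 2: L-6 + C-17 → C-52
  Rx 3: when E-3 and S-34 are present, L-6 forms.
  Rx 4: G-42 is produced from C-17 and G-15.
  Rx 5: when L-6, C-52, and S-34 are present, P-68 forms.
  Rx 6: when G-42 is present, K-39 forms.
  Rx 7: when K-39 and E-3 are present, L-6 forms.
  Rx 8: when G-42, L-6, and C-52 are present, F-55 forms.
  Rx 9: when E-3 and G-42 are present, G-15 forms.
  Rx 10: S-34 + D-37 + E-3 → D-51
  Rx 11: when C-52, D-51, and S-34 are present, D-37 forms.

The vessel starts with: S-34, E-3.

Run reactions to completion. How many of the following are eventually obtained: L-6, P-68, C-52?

3

E-3 and S-34 present → C-17 forms (Rx 1).
E-3 and S-34 present → L-6 forms (Rx 3).
L-6 and C-17 present → C-52 forms (Rx 2).
L-6, C-52, and S-34 present → P-68 forms (Rx 5).
L-6: reached.
P-68: reached.
C-52: reached.
All 3 are reached.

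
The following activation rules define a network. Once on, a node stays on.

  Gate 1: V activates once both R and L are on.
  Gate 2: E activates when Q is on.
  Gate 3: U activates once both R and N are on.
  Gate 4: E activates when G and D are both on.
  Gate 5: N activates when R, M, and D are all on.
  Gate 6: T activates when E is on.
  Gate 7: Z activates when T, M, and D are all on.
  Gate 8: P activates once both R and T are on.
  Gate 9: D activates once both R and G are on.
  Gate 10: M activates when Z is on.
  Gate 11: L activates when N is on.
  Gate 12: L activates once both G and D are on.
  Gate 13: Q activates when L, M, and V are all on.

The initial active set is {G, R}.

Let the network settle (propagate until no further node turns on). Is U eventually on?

No

U would need R and N (Gate 3), but N never turns on.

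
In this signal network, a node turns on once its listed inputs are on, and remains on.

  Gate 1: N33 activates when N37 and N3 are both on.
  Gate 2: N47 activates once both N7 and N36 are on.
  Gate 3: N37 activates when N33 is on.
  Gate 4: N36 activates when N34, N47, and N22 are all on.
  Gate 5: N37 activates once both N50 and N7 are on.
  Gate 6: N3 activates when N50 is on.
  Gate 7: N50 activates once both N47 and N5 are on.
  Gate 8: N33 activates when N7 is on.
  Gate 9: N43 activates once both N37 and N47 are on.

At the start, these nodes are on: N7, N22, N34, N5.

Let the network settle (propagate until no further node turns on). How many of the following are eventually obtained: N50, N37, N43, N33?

2

N7 is on, so N33 activates (Gate 8).
N33 is on, so N37 activates (Gate 3).
N50 would need N47 and N5 (Gate 7), but N47 never turns on.
N37: reached.
N43 would need N37 and N47 (Gate 9), but N47 never turns on.
N33: reached.
Reached: N37 and N33 — 2 of the 4.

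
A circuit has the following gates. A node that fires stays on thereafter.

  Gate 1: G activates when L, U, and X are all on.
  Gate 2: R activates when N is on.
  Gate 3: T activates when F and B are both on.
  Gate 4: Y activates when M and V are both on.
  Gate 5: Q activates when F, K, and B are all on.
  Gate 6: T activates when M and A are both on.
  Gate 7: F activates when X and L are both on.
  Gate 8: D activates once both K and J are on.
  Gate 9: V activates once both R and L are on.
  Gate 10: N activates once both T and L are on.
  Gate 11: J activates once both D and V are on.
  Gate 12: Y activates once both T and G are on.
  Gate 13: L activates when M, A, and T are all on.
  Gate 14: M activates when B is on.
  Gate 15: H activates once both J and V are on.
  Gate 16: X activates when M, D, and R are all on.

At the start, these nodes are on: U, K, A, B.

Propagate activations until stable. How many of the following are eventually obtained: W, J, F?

0

No rule produces W, and it is not given.
J would need D and V (Gate 11), but D never turns on.
F would need X and L (Gate 7), but X never turns on.
None of the 3 are reached.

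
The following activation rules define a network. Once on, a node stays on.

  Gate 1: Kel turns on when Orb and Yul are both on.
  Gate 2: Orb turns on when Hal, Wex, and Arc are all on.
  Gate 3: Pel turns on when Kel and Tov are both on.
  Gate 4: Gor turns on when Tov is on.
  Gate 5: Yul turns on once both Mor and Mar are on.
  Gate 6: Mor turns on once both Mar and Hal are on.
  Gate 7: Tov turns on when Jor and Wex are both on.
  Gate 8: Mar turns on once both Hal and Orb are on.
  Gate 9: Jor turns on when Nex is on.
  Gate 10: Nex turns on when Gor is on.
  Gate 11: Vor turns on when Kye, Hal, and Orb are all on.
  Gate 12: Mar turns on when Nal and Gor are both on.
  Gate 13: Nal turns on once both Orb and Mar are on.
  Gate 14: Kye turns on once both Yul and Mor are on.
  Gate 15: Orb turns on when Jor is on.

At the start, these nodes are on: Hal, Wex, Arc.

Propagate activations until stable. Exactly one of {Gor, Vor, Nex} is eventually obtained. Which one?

Gate 2: Hal, Wex, and Arc on → Orb on.
Hal and Orb are on, so Mar turns on (Gate 8).
Gate 6: Mar and Hal on → Mor on.
Gate 5: Mor and Mar on → Yul on.
Yul and Mor are on, so Kye turns on (Gate 14).
Gate 11: Kye, Hal, and Orb on → Vor on.
Nex would need Gor (Gate 10), but Gor never turns on. Gor would need Tov (Gate 4), but Tov never turns on.

Vor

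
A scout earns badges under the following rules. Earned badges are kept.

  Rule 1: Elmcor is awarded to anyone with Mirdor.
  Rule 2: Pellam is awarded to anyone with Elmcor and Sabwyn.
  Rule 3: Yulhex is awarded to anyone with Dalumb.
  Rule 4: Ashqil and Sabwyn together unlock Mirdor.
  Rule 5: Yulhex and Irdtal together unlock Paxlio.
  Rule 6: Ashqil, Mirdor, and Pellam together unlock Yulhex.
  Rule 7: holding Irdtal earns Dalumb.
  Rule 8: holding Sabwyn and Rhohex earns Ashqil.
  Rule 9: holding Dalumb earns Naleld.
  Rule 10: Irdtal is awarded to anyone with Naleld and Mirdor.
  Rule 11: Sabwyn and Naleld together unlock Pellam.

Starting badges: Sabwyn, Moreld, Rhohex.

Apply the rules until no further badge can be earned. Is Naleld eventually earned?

Naleld would need Dalumb (Rule 9), but Dalumb is never earned.

No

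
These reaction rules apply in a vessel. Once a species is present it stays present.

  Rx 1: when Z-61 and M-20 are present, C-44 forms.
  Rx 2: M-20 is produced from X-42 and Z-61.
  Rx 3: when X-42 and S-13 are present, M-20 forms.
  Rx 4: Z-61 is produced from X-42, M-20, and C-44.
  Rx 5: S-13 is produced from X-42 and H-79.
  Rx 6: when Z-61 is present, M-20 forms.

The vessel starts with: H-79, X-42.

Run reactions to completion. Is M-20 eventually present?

Yes

X-42 and H-79 present → S-13 forms (Rx 5).
X-42 and S-13 present → M-20 forms (Rx 3).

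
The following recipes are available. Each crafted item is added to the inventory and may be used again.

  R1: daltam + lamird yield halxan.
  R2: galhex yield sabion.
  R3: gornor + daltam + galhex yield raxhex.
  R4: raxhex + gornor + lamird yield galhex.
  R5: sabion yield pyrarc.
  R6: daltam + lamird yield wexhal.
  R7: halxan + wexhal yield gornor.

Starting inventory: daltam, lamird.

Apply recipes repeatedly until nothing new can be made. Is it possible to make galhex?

No

galhex would need raxhex, gornor, and lamird (R4), but raxhex is never obtained.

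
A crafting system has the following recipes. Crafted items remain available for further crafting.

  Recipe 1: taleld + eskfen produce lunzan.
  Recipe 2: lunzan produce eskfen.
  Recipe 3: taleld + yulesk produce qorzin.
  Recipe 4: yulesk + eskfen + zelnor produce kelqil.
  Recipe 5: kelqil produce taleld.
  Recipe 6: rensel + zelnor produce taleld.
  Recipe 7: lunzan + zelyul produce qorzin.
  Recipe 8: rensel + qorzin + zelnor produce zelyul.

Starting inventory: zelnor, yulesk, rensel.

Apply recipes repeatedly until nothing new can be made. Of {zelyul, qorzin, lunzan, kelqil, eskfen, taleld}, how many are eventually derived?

Using Recipe 6, rensel and zelnor make taleld.
Using Recipe 3, taleld and yulesk make qorzin.
rensel + qorzin + zelnor → zelyul (Recipe 8).
zelyul: reached.
qorzin: reached.
lunzan would need taleld and eskfen (Recipe 1), but eskfen is never obtained.
kelqil would need yulesk, eskfen, and zelnor (Recipe 4), but eskfen is never obtained.
eskfen would need lunzan (Recipe 2), but lunzan is never obtained.
taleld: reached.
Reached: zelyul, qorzin, and taleld — 3 of the 6.

3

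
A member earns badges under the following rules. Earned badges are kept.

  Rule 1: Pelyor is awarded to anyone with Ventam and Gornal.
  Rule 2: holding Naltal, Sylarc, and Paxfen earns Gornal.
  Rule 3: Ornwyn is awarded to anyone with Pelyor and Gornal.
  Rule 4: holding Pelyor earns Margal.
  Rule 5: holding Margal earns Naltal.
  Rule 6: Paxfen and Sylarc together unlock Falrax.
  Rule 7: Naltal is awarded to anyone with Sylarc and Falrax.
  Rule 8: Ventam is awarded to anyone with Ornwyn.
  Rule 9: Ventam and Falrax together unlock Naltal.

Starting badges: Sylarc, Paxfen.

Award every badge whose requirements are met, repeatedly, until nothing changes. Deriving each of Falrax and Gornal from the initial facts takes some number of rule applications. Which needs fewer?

Falrax

Falrax: With Paxfen and Sylarc, Falrax is earned (Rule 6). [1 rule application]
Gornal: With Paxfen and Sylarc, Falrax is earned (Rule 6). With Sylarc and Falrax, Naltal is earned (Rule 7). With Naltal, Sylarc, and Paxfen, Gornal is earned (Rule 2). [3 rule applications]
Falrax needs fewer.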